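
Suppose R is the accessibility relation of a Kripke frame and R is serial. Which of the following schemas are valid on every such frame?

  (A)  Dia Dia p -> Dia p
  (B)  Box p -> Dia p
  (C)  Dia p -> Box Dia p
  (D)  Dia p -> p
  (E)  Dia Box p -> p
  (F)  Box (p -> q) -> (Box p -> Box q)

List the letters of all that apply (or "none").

(A) Dia Dia p -> Dia p is the dual of axiom 4; it is valid on a frame exactly when R is transitive. Such an R need not be transitive, so not valid.
(B) Box p -> Dia p (axiom D) characterises the serial frames. Every such R is serial — valid.
(C) axiom 5: valid iff R is euclidean. Such an R need not be euclidean — not valid.
(D) Dia p -> p (the converse of T) corresponds to R being a subset of the identity. Such an R need not be a subset of the identity, so not valid.
(E) Dia Box p -> p is the dual of axiom B, which corresponds to symmetry. Such an R need not be symmetric — not valid.
(F) this is just K, valid on every normal frame.

B, F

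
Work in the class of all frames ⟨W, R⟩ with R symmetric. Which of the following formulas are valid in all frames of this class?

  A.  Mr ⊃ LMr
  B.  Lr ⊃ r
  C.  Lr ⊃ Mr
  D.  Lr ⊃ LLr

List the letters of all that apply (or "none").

(A) axiom 5: valid iff R is euclidean. Such an R need not be euclidean — not valid.
(B) Lr ⊃ r is axiom T; it is valid on a frame exactly when R is reflexive. Such an R need not be reflexive, so not valid.
(C) axiom D: valid iff R is serial. Such an R need not be serial — not valid.
(D) axiom 4: valid iff R is transitive. Such an R need not be transitive — not valid.

none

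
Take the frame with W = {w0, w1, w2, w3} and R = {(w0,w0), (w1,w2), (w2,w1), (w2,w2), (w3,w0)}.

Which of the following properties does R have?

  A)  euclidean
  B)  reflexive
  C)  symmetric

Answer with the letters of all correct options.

(A) not euclidean: w2 R w1 and w2 R w1 but not w1 R w1.
(B) not reflexive: not w1 R w1.
(C) not symmetric: w3 R w0 but not w0 R w3.

none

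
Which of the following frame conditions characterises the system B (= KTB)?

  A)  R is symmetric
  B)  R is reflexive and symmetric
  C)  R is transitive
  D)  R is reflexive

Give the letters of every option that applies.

(A) this class determines KB, not B (= KTB).
(B) B (= KTB) is sound and complete for exactly this class.
(C) this class determines K4, not B (= KTB).
(D) this class determines T (= KT), not B (= KTB).

B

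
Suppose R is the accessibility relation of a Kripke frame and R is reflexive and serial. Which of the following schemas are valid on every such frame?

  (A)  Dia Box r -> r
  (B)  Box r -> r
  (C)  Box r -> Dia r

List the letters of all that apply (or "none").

(A) Dia Box r -> r is the dual of axiom B, which corresponds to symmetry. Such an R need not be symmetric — not valid.
(B) axiom T: valid iff R is reflexive. Every such R is reflexive — valid.
(C) Box r -> Dia r is axiom D; it is valid on a frame exactly when R is serial. Every such R is serial, so valid.

B, C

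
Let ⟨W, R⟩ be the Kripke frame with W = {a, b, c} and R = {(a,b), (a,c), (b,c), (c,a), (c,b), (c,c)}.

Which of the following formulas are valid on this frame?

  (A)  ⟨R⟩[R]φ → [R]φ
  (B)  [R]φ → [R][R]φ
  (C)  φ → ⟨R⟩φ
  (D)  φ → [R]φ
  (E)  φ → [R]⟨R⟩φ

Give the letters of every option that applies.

R is not reflexive: not a R a.
R is not symmetric: a R b but not b R a.
R is not transitive: a R c and c R a but not a R a.
R is not euclidean: c R b and c R a but not b R a.
R is not a subset of the identity: a R b with a ≠ b.
(A) ⟨R⟩[R]φ → [R]φ is the dual of axiom 5; it is valid on a frame exactly when R is euclidean. R is not euclidean, so not valid.
(B) [R]φ → [R][R]φ (axiom 4) characterises the transitive frames. R is not transitive — not valid.
(C) the dual of axiom T: valid iff R is reflexive. R is not reflexive — not valid.
(D) φ → [R]φ (equivalent to ◇p→p) corresponds to R being a subset of the identity. Here R ⊄ identity, so not valid.
(E) φ → [R]⟨R⟩φ is axiom B, which corresponds to symmetry. R is not symmetric — not valid.

none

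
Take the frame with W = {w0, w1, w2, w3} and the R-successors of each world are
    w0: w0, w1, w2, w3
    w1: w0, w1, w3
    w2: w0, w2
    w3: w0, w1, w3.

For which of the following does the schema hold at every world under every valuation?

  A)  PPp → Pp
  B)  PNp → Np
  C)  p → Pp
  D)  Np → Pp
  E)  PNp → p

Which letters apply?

C, D, E

R is reflexive: each world relates to itself.
R is symmetric: every R-edge is matched by its reverse.
R is not transitive: w1 R w0 and w0 R w2 but not w1 R w2.
R is not euclidean: w0 R w1 and w0 R w2 but not w1 R w2.
R is serial: every world has an R-successor.
(A) PPp → Pp (the dual of axiom 4) characterises the transitive frames. R is not transitive — not valid.
(B) PNp → Np is the dual of axiom 5; it is valid on a frame exactly when R is euclidean. R is not euclidean, so not valid.
(C) the dual of axiom T: valid iff R is reflexive. R is reflexive — valid.
(D) Np → Pp (axiom D) characterises the serial frames. R is serial — valid.
(E) PNp → p is the dual of axiom B, which corresponds to symmetry. R is symmetric — valid.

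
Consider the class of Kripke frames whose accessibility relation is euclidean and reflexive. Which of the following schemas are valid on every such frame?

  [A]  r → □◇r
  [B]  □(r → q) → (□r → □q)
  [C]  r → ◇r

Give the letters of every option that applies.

A, B, C

A reflexive euclidean relation is also symmetric (from wRw and wRv the euclidean condition gives vRw) and hence transitive; it is an equivalence relation.
(A) r → □◇r (axiom B) characterises the symmetric frames. Every such R is symmetric — valid.
(B) this is just K, valid on every normal frame.
(C) r → ◇r is the dual of axiom T, which corresponds to reflexivity. Every such R is reflexive — valid.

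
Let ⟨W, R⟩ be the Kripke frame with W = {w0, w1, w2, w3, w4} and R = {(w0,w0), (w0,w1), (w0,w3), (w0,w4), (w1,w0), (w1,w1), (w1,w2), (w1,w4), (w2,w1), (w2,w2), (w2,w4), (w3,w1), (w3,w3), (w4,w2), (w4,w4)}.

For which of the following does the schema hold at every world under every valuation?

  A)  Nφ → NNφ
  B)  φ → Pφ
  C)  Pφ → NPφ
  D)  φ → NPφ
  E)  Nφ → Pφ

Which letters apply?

R is reflexive: each world relates to itself.
R is not symmetric: w0 R w3 but not w3 R w0.
R is not transitive: w0 R w1 and w1 R w2 but not w0 R w2.
R is not euclidean: w0 R w1 and w0 R w3 but not w1 R w3.
R is serial: every world has an R-successor.
(A) Nφ → NNφ is axiom 4, which corresponds to transitivity. R is not transitive — not valid.
(B) φ → Pφ is the dual of axiom T, which corresponds to reflexivity. R is reflexive — valid.
(C) Pφ → NPφ is axiom 5, which corresponds to the euclidean property. R is not euclidean — not valid.
(D) φ → NPφ is axiom B, which corresponds to symmetry. R is not symmetric — not valid.
(E) axiom D: valid iff R is serial. R is serial — valid.

B, E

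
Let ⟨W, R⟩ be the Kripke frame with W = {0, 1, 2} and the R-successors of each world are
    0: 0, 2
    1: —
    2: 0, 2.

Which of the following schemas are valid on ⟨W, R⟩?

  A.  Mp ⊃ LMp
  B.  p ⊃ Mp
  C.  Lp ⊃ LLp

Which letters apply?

R is not reflexive: not 1 R 1.
R is transitive: R is closed under composition.
R is euclidean: any two R-successors of the same world are R-related.
(A) Mp ⊃ LMp is axiom 5; it is valid on a frame exactly when R is euclidean. R is euclidean, so valid.
(B) the dual of axiom T: valid iff R is reflexive. R is not reflexive — not valid.
(C) axiom 4: valid iff R is transitive. R is transitive — valid.

A, C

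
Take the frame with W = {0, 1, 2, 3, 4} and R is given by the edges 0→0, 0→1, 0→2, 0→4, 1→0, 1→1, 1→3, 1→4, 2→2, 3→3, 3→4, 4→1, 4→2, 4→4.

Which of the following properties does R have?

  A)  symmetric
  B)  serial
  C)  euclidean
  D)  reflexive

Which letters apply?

(A) not symmetric: 0 R 2 but not 2 R 0.
(B) serial: every world has an R-successor.
(C) not euclidean: 0 R 1 and 0 R 2 but not 1 R 2.
(D) reflexive: each world relates to itself.

B, D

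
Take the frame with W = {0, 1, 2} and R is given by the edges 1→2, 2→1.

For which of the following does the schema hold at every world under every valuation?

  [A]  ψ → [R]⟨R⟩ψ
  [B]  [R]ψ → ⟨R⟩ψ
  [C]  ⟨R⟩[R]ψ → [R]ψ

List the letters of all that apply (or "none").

A

R is symmetric: every R-edge is matched by its reverse.
R is not euclidean: 1 R 2 and 1 R 2 but not 2 R 2.
R is not serial: 0 has no R-successor.
(A) ψ → [R]⟨R⟩ψ (axiom B) characterises the symmetric frames. R is symmetric — valid.
(B) [R]ψ → ⟨R⟩ψ is axiom D; it is valid on a frame exactly when R is serial. R is not serial, so not valid.
(C) ⟨R⟩[R]ψ → [R]ψ is the dual of axiom 5; it is valid on a frame exactly when R is euclidean. R is not euclidean, so not valid.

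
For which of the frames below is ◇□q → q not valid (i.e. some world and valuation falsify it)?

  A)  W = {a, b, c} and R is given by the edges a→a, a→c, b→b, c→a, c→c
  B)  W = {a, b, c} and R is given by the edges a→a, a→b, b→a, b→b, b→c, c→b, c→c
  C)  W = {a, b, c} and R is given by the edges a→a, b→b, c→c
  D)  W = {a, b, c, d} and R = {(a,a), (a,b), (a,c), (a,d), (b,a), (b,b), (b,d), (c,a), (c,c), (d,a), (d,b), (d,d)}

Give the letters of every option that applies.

none

The schema ◇□q → q is the dual of axiom B; it is valid on a frame iff R is symmetric.
(A) R is symmetric (every R-edge is matched by its reverse), so the schema is valid here.
(B) R is symmetric (every R-edge is matched by its reverse), so the schema is valid here.
(C) R is symmetric (every R-edge is matched by its reverse), so the schema is valid here.
(D) R is symmetric (every R-edge is matched by its reverse), so the schema is valid here.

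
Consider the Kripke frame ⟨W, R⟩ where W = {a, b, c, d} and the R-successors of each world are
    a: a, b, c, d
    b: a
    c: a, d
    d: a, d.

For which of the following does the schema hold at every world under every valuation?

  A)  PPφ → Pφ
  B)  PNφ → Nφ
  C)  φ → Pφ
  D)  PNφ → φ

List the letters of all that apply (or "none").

none

R is not reflexive: not b R b.
R is not symmetric: c R d but not d R c.
R is not transitive: b R a and a R b but not b R b.
R is not euclidean: a R b and a R c but not b R c.
(A) PPφ → Pφ is the dual of axiom 4; it is valid on a frame exactly when R is transitive. R is not transitive, so not valid.
(B) PNφ → Nφ (the dual of axiom 5) characterises the euclidean frames. R is not euclidean — not valid.
(C) φ → Pφ (the dual of axiom T) characterises the reflexive frames. R is not reflexive — not valid.
(D) PNφ → φ is the dual of axiom B, which corresponds to symmetry. R is not symmetric — not valid.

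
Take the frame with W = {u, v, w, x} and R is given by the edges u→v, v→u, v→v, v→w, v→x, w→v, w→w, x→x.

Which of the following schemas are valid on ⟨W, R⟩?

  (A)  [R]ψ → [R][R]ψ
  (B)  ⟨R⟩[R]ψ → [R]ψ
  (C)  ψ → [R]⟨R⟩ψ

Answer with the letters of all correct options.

R is not symmetric: v R x but not x R v.
R is not transitive: u R v and v R u but not u R u.
R is not euclidean: v R u and v R w but not u R w.
(A) axiom 4: valid iff R is transitive. R is not transitive — not valid.
(B) ⟨R⟩[R]ψ → [R]ψ is the dual of axiom 5, which corresponds to the euclidean property. R is not euclidean — not valid.
(C) ψ → [R]⟨R⟩ψ is axiom B, which corresponds to symmetry. R is not symmetric — not valid.

none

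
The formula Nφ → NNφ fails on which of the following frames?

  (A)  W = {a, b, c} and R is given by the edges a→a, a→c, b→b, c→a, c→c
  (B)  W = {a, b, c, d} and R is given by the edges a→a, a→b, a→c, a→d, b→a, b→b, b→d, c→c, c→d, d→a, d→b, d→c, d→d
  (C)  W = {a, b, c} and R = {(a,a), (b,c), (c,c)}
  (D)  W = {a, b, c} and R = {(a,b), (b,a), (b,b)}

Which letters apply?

B, D

The schema Nφ → NNφ is axiom 4; it is valid on a frame iff R is transitive.
(A) R is transitive (R is closed under composition), so the schema is valid here.
(B) R is not transitive (b R a and a R c but not b R c), so the schema fails here.
(C) R is transitive (R is closed under composition), so the schema is valid here.
(D) R is not transitive (a R b and b R a but not a R a), so the schema fails here.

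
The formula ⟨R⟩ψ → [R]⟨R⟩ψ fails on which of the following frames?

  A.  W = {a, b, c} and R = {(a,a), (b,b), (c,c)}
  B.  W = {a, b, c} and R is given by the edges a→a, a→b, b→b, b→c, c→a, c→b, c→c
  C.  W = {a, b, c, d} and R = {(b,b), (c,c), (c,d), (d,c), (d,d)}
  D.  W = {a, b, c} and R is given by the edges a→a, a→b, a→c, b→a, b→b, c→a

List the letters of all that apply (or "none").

B, D

The schema ⟨R⟩ψ → [R]⟨R⟩ψ is axiom 5; it is valid on a frame iff R is euclidean.
(A) R is euclidean (any two R-successors of the same world are R-related), so the schema is valid here.
(B) R is not euclidean (a R b and a R a but not b R a), so the schema fails here.
(C) R is euclidean (any two R-successors of the same world are R-related), so the schema is valid here.
(D) R is not euclidean (a R b and a R c but not b R c), so the schema fails here.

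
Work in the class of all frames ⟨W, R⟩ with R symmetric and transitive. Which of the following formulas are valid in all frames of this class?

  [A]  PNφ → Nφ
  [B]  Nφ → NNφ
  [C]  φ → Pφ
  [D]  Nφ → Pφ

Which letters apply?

A, B

A symmetric transitive relation is euclidean (uRv and uRw give vRu by symmetry, then vRw by transitivity).
(A) the dual of axiom 5: valid iff R is euclidean. Every such R is euclidean — valid.
(B) Nφ → NNφ is axiom 4; it is valid on a frame exactly when R is transitive. Every such R is transitive, so valid.
(C) φ → Pφ is the dual of axiom T; it is valid on a frame exactly when R is reflexive. Such an R need not be reflexive, so not valid.
(D) axiom D: valid iff R is serial. Such an R need not be serial — not valid.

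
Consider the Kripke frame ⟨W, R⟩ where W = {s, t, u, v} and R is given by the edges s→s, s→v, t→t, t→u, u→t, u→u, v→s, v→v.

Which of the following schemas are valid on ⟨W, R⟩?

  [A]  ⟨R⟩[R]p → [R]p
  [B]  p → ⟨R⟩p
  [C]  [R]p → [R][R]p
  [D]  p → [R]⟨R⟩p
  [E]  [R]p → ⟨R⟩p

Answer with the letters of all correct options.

A, B, C, D, E

R is reflexive: each world relates to itself.
R is symmetric: every R-edge is matched by its reverse.
R is transitive: R is closed under composition.
R is euclidean: any two R-successors of the same world are R-related.
R is serial: every world has an R-successor.
(A) the dual of axiom 5: valid iff R is euclidean. R is euclidean — valid.
(B) p → ⟨R⟩p is the dual of axiom T; it is valid on a frame exactly when R is reflexive. R is reflexive, so valid.
(C) [R]p → [R][R]p is axiom 4, which corresponds to transitivity. R is transitive — valid.
(D) p → [R]⟨R⟩p (axiom B) characterises the symmetric frames. R is symmetric — valid.
(E) [R]p → ⟨R⟩p (axiom D) characterises the serial frames. R is serial — valid.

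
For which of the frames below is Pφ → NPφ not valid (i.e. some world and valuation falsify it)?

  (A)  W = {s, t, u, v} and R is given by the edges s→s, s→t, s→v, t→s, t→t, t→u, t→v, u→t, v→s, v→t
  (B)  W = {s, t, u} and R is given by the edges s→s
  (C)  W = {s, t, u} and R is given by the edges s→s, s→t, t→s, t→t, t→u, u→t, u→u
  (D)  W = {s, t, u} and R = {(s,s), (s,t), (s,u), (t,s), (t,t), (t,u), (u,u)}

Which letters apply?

A, C, D

The schema Pφ → NPφ is axiom 5; it is valid on a frame iff R is euclidean.
(A) R is not euclidean (t R s and t R u but not s R u), so the schema fails here.
(B) R is euclidean (any two R-successors of the same world are R-related), so the schema is valid here.
(C) R is not euclidean (t R s and t R u but not s R u), so the schema fails here.
(D) R is not euclidean (s R u and s R s but not u R s), so the schema fails here.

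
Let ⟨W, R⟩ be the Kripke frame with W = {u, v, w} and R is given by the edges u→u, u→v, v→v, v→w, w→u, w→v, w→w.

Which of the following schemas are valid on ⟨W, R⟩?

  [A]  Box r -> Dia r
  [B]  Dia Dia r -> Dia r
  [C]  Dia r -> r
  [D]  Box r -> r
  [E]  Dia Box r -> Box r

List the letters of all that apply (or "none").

A, D

R is reflexive: each world relates to itself.
R is not transitive: u R v and v R w but not u R w.
R is not euclidean: u R v and u R u but not v R u.
R is serial: every world has an R-successor.
R is not a subset of the identity: u R v with u ≠ v.
(A) Box r -> Dia r (axiom D) characterises the serial frames. R is serial — valid.
(B) the dual of axiom 4: valid iff R is transitive. R is not transitive — not valid.
(C) Dia r -> r is the converse of T; it holds exactly when R ⊆ identity. Here R ⊄ identity — not valid.
(D) Box r -> r is axiom T; it is valid on a frame exactly when R is reflexive. R is reflexive, so valid.
(E) the dual of axiom 5: valid iff R is euclidean. R is not euclidean — not valid.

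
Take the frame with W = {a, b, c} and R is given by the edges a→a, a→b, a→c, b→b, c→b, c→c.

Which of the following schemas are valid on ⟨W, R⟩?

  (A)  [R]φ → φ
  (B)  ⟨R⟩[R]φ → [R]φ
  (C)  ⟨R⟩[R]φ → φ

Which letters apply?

A

R is reflexive: each world relates to itself.
R is not symmetric: a R b but not b R a.
R is not euclidean: a R b and a R a but not b R a.
(A) [R]φ → φ (axiom T) characterises the reflexive frames. R is reflexive — valid.
(B) ⟨R⟩[R]φ → [R]φ (the dual of axiom 5) characterises the euclidean frames. R is not euclidean — not valid.
(C) the dual of axiom B: valid iff R is symmetric. R is not symmetric — not valid.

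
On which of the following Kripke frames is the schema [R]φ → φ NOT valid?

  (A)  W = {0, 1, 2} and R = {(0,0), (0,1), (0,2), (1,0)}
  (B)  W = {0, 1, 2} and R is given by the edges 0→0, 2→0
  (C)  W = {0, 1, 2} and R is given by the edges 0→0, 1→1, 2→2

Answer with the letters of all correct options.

A, B

The schema [R]φ → φ is axiom T; it is valid on a frame iff R is reflexive.
(A) R is not reflexive (not 1 R 1), so the schema fails here.
(B) R is not reflexive (not 1 R 1), so the schema fails here.
(C) R is reflexive (each world relates to itself), so the schema is valid here.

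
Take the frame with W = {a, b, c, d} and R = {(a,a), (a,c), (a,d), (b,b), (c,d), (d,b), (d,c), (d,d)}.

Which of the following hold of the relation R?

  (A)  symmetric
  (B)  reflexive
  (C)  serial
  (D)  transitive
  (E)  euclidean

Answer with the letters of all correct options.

C

(A) not symmetric: a R c but not c R a.
(B) not reflexive: not c R c.
(C) serial: every world has an R-successor.
(D) not transitive: a R d and d R b but not a R b.
(E) not euclidean: a R c and a R a but not c R a.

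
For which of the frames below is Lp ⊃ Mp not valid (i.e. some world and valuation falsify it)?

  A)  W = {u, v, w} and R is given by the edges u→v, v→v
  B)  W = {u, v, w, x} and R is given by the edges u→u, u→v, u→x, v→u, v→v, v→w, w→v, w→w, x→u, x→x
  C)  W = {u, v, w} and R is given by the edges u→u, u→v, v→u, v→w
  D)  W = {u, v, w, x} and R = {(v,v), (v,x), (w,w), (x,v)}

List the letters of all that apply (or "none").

A, C, D

The schema Lp ⊃ Mp is axiom D; it is valid on a frame iff R is serial.
(A) R is not serial (w has no R-successor), so the schema fails here.
(B) R is serial (every world has an R-successor), so the schema is valid here.
(C) R is not serial (w has no R-successor), so the schema fails here.
(D) R is not serial (u has no R-successor), so the schema fails here.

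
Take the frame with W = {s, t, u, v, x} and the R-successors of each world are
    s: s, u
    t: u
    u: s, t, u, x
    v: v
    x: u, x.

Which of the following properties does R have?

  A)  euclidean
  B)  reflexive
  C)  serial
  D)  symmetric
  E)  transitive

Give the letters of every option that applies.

C, D

(A) not euclidean: u R s and u R t but not s R t.
(B) not reflexive: not t R t.
(C) serial: every world has an R-successor.
(D) symmetric: every R-edge is matched by its reverse.
(E) not transitive: s R u and u R t but not s R t.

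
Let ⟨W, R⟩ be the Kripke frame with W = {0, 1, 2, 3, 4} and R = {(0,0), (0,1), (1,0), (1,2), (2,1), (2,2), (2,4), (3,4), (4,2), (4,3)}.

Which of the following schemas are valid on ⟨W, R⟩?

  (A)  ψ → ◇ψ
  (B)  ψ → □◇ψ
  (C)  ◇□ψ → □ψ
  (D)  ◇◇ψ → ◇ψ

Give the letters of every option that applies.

B

R is not reflexive: not 1 R 1.
R is symmetric: every R-edge is matched by its reverse.
R is not transitive: 0 R 1 and 1 R 2 but not 0 R 2.
R is not euclidean: 1 R 0 and 1 R 2 but not 0 R 2.
(A) the dual of axiom T: valid iff R is reflexive. R is not reflexive — not valid.
(B) ψ → □◇ψ is axiom B; it is valid on a frame exactly when R is symmetric. R is symmetric, so valid.
(C) ◇□ψ → □ψ is the dual of axiom 5, which corresponds to the euclidean property. R is not euclidean — not valid.
(D) ◇◇ψ → ◇ψ is the dual of axiom 4, which corresponds to transitivity. R is not transitive — not valid.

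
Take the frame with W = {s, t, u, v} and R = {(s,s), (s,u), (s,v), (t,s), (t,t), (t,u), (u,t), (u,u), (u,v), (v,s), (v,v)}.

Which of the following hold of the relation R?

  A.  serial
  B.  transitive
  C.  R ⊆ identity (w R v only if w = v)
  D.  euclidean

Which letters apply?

A

(A) serial: every world has an R-successor.
(B) not transitive: s R u and u R t but not s R t.
(C) not ⊆ identity: s R u with s ≠ u.
(D) not euclidean: s R u and s R s but not u R s.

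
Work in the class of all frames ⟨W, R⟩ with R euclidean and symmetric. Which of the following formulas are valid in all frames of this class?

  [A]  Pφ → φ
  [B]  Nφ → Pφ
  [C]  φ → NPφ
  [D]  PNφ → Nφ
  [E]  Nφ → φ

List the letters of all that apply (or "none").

C, D

A symmetric euclidean relation is transitive (uRv and vRw give vRu by symmetry, then uRw by the euclidean condition, applied at v).
(A) Pφ → φ is valid only on frames where every R-edge is a self-loop. Such an R need not be a subset of the identity — not valid.
(B) Nφ → Pφ is axiom D, which corresponds to seriality. Such an R need not be serial — not valid.
(C) φ → NPφ is axiom B; it is valid on a frame exactly when R is symmetric. Every such R is symmetric, so valid.
(D) the dual of axiom 5: valid iff R is euclidean. Every such R is euclidean — valid.
(E) Nφ → φ is axiom T, which corresponds to reflexivity. Such an R need not be reflexive — not valid.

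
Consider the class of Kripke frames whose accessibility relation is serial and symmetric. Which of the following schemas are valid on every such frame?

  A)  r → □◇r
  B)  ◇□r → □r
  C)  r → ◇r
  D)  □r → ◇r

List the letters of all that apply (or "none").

(A) axiom B: valid iff R is symmetric. Every such R is symmetric — valid.
(B) ◇□r → □r (the dual of axiom 5) characterises the euclidean frames. Such an R need not be euclidean — not valid.
(C) r → ◇r (the dual of axiom T) characterises the reflexive frames. Such an R need not be reflexive — not valid.
(D) □r → ◇r (axiom D) characterises the serial frames. Every such R is serial — valid.

A, D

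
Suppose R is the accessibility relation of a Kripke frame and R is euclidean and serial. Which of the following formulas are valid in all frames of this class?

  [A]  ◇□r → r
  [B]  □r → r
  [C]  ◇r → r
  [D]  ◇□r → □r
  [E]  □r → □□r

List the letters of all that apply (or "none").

D

(A) ◇□r → r (the dual of axiom B) characterises the symmetric frames. Such an R need not be symmetric — not valid.
(B) axiom T: valid iff R is reflexive. Such an R need not be reflexive — not valid.
(C) ◇r → r (the converse of T) corresponds to R being a subset of the identity. Such an R need not be a subset of the identity, so not valid.
(D) ◇□r → □r is the dual of axiom 5, which corresponds to the euclidean property. Every such R is euclidean — valid.
(E) □r → □□r is axiom 4, which corresponds to transitivity. Such an R need not be transitive — not valid.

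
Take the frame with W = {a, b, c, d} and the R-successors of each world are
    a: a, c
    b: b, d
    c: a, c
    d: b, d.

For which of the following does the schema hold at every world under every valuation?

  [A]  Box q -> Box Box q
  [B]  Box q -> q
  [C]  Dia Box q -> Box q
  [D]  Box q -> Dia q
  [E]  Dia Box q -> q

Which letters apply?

R is reflexive: each world relates to itself.
R is symmetric: every R-edge is matched by its reverse.
R is transitive: R is closed under composition.
R is euclidean: any two R-successors of the same world are R-related.
R is serial: every world has an R-successor.
(A) Box q -> Box Box q is axiom 4; it is valid on a frame exactly when R is transitive. R is transitive, so valid.
(B) axiom T: valid iff R is reflexive. R is reflexive — valid.
(C) Dia Box q -> Box q is the dual of axiom 5, which corresponds to the euclidean property. R is euclidean — valid.
(D) Box q -> Dia q (axiom D) characterises the serial frames. R is serial — valid.
(E) the dual of axiom B: valid iff R is symmetric. R is symmetric — valid.

A, B, C, D, E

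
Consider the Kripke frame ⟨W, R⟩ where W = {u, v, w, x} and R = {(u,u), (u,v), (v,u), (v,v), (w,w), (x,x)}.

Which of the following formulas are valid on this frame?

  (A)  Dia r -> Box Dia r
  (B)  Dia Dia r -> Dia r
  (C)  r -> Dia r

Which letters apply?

R is reflexive: each world relates to itself.
R is transitive: R is closed under composition.
R is euclidean: any two R-successors of the same world are R-related.
(A) Dia r -> Box Dia r is axiom 5; it is valid on a frame exactly when R is euclidean. R is euclidean, so valid.
(B) Dia Dia r -> Dia r is the dual of axiom 4, which corresponds to transitivity. R is transitive — valid.
(C) r -> Dia r is the dual of axiom T; it is valid on a frame exactly when R is reflexive. R is reflexive, so valid.

A, B, C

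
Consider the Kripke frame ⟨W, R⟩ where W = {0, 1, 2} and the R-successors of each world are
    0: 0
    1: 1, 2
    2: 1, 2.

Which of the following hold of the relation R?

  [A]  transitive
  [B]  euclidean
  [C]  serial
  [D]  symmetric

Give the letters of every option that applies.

A, B, C, D

(A) transitive: R is closed under composition.
(B) euclidean: any two R-successors of the same world are R-related.
(C) serial: every world has an R-successor.
(D) symmetric: every R-edge is matched by its reverse.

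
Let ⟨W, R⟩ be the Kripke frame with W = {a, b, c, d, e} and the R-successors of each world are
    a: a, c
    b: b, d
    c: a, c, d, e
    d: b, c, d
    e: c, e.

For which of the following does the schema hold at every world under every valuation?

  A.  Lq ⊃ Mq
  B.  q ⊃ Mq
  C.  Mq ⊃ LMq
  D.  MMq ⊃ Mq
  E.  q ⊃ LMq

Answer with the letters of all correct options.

R is reflexive: each world relates to itself.
R is symmetric: every R-edge is matched by its reverse.
R is not transitive: a R c and c R d but not a R d.
R is not euclidean: c R a and c R d but not a R d.
R is serial: every world has an R-successor.
(A) Lq ⊃ Mq (axiom D) characterises the serial frames. R is serial — valid.
(B) q ⊃ Mq is the dual of axiom T, which corresponds to reflexivity. R is reflexive — valid.
(C) Mq ⊃ LMq is axiom 5, which corresponds to the euclidean property. R is not euclidean — not valid.
(D) MMq ⊃ Mq is the dual of axiom 4; it is valid on a frame exactly when R is transitive. R is not transitive, so not valid.
(E) q ⊃ LMq (axiom B) characterises the symmetric frames. R is symmetric — valid.

A, B, E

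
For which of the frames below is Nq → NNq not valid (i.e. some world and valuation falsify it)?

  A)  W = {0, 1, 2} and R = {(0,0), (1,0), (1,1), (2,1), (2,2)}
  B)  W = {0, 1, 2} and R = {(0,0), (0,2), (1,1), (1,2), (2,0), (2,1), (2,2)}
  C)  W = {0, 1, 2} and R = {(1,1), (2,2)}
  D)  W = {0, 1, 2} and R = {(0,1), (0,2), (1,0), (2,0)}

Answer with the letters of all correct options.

The schema Nq → NNq is axiom 4; it is valid on a frame iff R is transitive.
(A) R is not transitive (2 R 1 and 1 R 0 but not 2 R 0), so the schema fails here.
(B) R is not transitive (0 R 2 and 2 R 1 but not 0 R 1), so the schema fails here.
(C) R is transitive (R is closed under composition), so the schema is valid here.
(D) R is not transitive (0 R 1 and 1 R 0 but not 0 R 0), so the schema fails here.

A, B, D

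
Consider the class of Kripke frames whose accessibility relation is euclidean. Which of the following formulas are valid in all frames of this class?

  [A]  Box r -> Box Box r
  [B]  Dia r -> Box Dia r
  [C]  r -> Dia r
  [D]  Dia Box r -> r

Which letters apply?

(A) Box r -> Box Box r is axiom 4; it is valid on a frame exactly when R is transitive. Such an R need not be transitive, so not valid.
(B) Dia r -> Box Dia r (axiom 5) characterises the euclidean frames. Every such R is euclidean — valid.
(C) r -> Dia r is the dual of axiom T; it is valid on a frame exactly when R is reflexive. Such an R need not be reflexive, so not valid.
(D) Dia Box r -> r (the dual of axiom B) characterises the symmetric frames. Such an R need not be symmetric — not valid.

B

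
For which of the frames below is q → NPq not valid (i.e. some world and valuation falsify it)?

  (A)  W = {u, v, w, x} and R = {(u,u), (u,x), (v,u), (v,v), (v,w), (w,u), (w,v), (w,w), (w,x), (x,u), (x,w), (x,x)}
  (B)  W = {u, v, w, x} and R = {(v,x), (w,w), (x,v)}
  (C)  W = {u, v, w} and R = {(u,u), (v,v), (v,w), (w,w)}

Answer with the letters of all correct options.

A, C

The schema q → NPq is axiom B; it is valid on a frame iff R is symmetric.
(A) R is not symmetric (v R u but not u R v), so the schema fails here.
(B) R is symmetric (every R-edge is matched by its reverse), so the schema is valid here.
(C) R is not symmetric (v R w but not w R v), so the schema fails here.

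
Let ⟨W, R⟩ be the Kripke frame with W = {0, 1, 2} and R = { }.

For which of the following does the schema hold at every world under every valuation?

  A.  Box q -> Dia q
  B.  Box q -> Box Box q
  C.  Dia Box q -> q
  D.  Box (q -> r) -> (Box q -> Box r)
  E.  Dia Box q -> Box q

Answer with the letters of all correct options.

B, C, D, E

R is symmetric: every R-edge is matched by its reverse.
R is transitive: R is closed under composition.
R is euclidean: any two R-successors of the same world are R-related.
R is not serial: 0 has no R-successor.
(A) Box q -> Dia q is axiom D; it is valid on a frame exactly when R is serial. R is not serial, so not valid.
(B) Box q -> Box Box q is axiom 4; it is valid on a frame exactly when R is transitive. R is transitive, so valid.
(C) Dia Box q -> q (the dual of axiom B) characterises the symmetric frames. R is symmetric — valid.
(D) this is just K, valid on every normal frame.
(E) the dual of axiom 5: valid iff R is euclidean. R is euclidean — valid.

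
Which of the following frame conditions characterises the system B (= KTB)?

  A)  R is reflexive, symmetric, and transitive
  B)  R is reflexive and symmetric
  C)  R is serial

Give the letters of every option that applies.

(A) this class determines S5, not B (= KTB).
(B) B (= KTB) is sound and complete for exactly this class.
(C) this class determines D, not B (= KTB).

B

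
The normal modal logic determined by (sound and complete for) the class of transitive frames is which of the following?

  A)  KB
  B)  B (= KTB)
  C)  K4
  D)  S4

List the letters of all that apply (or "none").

(A) KB is determined by the class of symmetric frames.
(B) B (= KTB) is determined by the class of reflexive and symmetric frames.
(C) K4 is determined by exactly this class.
(D) S4 is determined by the class of reflexive and transitive frames.

C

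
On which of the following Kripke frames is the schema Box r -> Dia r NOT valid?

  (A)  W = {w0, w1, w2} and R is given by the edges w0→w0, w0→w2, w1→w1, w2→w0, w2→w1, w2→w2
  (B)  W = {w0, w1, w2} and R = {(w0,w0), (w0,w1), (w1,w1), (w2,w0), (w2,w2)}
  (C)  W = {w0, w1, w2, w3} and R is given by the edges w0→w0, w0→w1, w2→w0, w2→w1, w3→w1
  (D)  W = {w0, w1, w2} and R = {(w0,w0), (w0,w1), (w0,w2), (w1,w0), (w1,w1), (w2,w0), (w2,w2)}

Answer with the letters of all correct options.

C

The schema Box r -> Dia r is axiom D; it is valid on a frame iff R is serial.
(A) R is serial (every world has an R-successor), so the schema is valid here.
(B) R is serial (every world has an R-successor), so the schema is valid here.
(C) R is not serial (w1 has no R-successor), so the schema fails here.
(D) R is serial (every world has an R-successor), so the schema is valid here.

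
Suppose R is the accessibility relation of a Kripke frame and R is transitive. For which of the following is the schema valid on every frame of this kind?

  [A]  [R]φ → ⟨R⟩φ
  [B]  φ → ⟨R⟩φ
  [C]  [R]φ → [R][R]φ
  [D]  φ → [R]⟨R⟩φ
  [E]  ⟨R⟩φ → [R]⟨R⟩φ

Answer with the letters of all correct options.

(A) [R]φ → ⟨R⟩φ is axiom D; it is valid on a frame exactly when R is serial. Such an R need not be serial, so not valid.
(B) the dual of axiom T: valid iff R is reflexive. Such an R need not be reflexive — not valid.
(C) [R]φ → [R][R]φ is axiom 4, which corresponds to transitivity. Every such R is transitive — valid.
(D) φ → [R]⟨R⟩φ (axiom B) characterises the symmetric frames. Such an R need not be symmetric — not valid.
(E) ⟨R⟩φ → [R]⟨R⟩φ is axiom 5, which corresponds to the euclidean property. Such an R need not be euclidean — not valid.

C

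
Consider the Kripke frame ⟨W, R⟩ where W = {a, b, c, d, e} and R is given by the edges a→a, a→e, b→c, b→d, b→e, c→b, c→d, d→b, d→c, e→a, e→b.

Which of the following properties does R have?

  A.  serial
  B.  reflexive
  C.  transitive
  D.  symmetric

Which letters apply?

(A) serial: every world has an R-successor.
(B) not reflexive: not b R b.
(C) not transitive: a R e and e R b but not a R b.
(D) symmetric: every R-edge is matched by its reverse.

A, D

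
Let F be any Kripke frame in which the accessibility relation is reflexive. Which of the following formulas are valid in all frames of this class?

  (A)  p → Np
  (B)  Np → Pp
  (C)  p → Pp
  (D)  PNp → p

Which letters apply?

A reflexive relation is serial.
(A) p → Np is valid only on frames where every R-edge is a self-loop. Such an R need not be a subset of the identity — not valid.
(B) Np → Pp (axiom D) characterises the serial frames. Every such R is serial — valid.
(C) the dual of axiom T: valid iff R is reflexive. Every such R is reflexive — valid.
(D) PNp → p (the dual of axiom B) characterises the symmetric frames. Such an R need not be symmetric — not valid.

B, C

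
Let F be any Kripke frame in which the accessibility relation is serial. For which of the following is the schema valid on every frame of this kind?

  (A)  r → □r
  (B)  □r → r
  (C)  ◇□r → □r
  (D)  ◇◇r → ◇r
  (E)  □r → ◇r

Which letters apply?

(A) r → □r is equivalent to ◇p→p; it holds exactly when R ⊆ identity. Such an R need not be a subset of the identity — not valid.
(B) □r → r is axiom T, which corresponds to reflexivity. Such an R need not be reflexive — not valid.
(C) ◇□r → □r (the dual of axiom 5) characterises the euclidean frames. Such an R need not be euclidean — not valid.
(D) ◇◇r → ◇r (the dual of axiom 4) characterises the transitive frames. Such an R need not be transitive — not valid.
(E) □r → ◇r is axiom D; it is valid on a frame exactly when R is serial. Every such R is serial, so valid.

E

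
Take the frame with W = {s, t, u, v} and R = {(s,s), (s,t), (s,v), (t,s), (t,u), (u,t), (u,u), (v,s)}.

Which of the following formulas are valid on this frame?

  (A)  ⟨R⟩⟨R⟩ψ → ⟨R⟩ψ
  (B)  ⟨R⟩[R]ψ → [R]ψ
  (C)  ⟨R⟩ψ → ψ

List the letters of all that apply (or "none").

none

R is not transitive: s R t and t R u but not s R u.
R is not euclidean: s R t and s R v but not t R v.
R is not a subset of the identity: s R t with s ≠ t.
(A) the dual of axiom 4: valid iff R is transitive. R is not transitive — not valid.
(B) the dual of axiom 5: valid iff R is euclidean. R is not euclidean — not valid.
(C) ⟨R⟩ψ → ψ (the converse of T) corresponds to R being a subset of the identity. Here R ⊄ identity, so not valid.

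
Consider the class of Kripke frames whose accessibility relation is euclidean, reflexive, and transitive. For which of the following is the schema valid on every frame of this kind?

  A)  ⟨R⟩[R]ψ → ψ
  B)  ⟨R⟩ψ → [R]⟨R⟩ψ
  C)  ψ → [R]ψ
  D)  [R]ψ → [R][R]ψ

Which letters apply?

A, B, D

A relation that is euclidean, reflexive, and transitive is also serial and symmetric.
(A) ⟨R⟩[R]ψ → ψ is the dual of axiom B; it is valid on a frame exactly when R is symmetric. Every such R is symmetric, so valid.
(B) ⟨R⟩ψ → [R]⟨R⟩ψ is axiom 5; it is valid on a frame exactly when R is euclidean. Every such R is euclidean, so valid.
(C) ψ → [R]ψ (equivalent to ◇p→p) corresponds to R being a subset of the identity. Such an R need not be a subset of the identity, so not valid.
(D) [R]ψ → [R][R]ψ is axiom 4, which corresponds to transitivity. Every such R is transitive — valid.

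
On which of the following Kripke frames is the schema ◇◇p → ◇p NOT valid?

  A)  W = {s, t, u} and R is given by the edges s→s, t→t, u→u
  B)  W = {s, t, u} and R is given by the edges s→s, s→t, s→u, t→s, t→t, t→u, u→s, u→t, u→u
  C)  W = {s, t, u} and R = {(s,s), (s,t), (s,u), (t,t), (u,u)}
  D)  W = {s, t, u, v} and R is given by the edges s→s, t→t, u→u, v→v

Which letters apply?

none

The schema ◇◇p → ◇p is the dual of axiom 4; it is valid on a frame iff R is transitive.
(A) R is transitive (R is closed under composition), so the schema is valid here.
(B) R is transitive (R is closed under composition), so the schema is valid here.
(C) R is transitive (R is closed under composition), so the schema is valid here.
(D) R is transitive (R is closed under composition), so the schema is valid here.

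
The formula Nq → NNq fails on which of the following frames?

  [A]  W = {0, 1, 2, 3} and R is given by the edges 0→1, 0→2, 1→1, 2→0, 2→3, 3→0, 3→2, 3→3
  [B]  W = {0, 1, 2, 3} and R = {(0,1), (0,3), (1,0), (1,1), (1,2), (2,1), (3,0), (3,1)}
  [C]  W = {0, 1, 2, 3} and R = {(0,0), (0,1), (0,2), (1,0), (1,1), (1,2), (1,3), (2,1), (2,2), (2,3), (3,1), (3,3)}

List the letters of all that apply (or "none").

A, B, C

The schema Nq → NNq is axiom 4; it is valid on a frame iff R is transitive.
(A) R is not transitive (0 R 2 and 2 R 0 but not 0 R 0), so the schema fails here.
(B) R is not transitive (0 R 1 and 1 R 0 but not 0 R 0), so the schema fails here.
(C) R is not transitive (0 R 1 and 1 R 3 but not 0 R 3), so the schema fails here.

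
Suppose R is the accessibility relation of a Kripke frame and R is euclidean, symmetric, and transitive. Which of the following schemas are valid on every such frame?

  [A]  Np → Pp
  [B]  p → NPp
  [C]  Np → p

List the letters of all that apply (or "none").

B

(A) Np → Pp is axiom D, which corresponds to seriality. Such an R need not be serial — not valid.
(B) p → NPp is axiom B, which corresponds to symmetry. Every such R is symmetric — valid.
(C) Np → p is axiom T, which corresponds to reflexivity. Such an R need not be reflexive — not valid.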